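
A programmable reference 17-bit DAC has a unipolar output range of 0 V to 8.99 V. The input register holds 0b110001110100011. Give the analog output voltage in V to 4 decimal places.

LSB = 8.99 V / 2^17 = 68.59 µV.
Code 0b110001110100011 = 25507 decimal.
V_out = 0 + 25507 × 6.85883e-05 V = 1.74948 V.

1.7495 V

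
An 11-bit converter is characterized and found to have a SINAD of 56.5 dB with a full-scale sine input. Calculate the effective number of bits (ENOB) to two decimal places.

9.09 bits

ENOB = (SINAD − 1.76) / 6.02 = (56.5 − 1.76)/6.02 = 9.093.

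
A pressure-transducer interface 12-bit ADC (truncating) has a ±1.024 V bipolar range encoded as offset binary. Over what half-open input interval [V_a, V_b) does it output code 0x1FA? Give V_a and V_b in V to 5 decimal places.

LSB = 2.048/2^12 = 0.500 mV.
Code 0x1FA = 506 decimal.
V_a = V_low + 506·LSB = -0.771 V; V_b = V_low + 507·LSB = -0.7705 V.

[-0.77100 V, -0.77050 V)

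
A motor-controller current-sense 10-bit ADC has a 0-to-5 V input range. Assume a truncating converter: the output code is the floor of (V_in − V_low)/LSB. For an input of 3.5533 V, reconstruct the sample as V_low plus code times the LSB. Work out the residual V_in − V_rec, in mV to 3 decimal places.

One LSB is 5 V / 1024 = 4.883 mV.
(V_in − V_low)/LSB = (3.5533 − 0)/0.00488281 = 727.7158 → code 727 (floor).
V_rec = 0 + 727·0.00488281 = 3.5498047 V.
Error = 3.5533 − 3.5498047 = 0.00349531 V = 3.495 mV.

3.495 mV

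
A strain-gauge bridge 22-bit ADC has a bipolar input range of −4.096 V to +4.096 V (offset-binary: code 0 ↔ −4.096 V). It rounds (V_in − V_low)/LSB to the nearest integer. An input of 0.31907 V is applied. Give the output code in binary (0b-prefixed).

code 0b1000100111111000100100 (decimal 2260516)

LSB = 8.192 V / 4194304 = 1.95 µV.
(V_in − V_low)/LSB = (0.31907 − (−4.096)) / 1.95313e-06 = 2260515.840.
round(2260515.840) = 2260516.
In binary (0b-prefixed): 0b1000100111111000100100.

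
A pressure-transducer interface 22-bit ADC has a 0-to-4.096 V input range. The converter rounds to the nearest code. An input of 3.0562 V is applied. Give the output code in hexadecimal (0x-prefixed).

code 0x2FC0CD (decimal 3129549)

Full-scale span = 4.096 V; LSB = 4.096/2^22 = 0.98 µV.
(3.0562 − 0) / 9.76563e-07 = 3129548.800 LSBs.
Round → code 3129549.
In hexadecimal (0x-prefixed): 0x2FC0CD.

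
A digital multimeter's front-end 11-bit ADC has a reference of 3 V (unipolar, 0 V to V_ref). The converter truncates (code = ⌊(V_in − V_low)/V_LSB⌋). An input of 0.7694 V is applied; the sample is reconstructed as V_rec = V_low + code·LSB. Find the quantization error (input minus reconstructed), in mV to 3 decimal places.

0.357 mV

One LSB is 3 V / 2048 = 1.465 mV.
(0.7694 − 0)/0.00146484 = 525.2437; ⌊·⌋ gives code 525.
Reconstructed: 0.76904297 V.
V_in − V_rec = 0.000357031 V = 0.357 mV.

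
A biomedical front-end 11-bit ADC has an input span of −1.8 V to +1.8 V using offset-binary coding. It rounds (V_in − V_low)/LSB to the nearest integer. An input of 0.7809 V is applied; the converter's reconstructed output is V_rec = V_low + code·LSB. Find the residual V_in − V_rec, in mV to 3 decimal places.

LSB = 3.6/2^11 = 1.758 mV.
Scaled input = 1468.2453 LSBs, so code = 1468.
Code 1468 maps back to (−1.8) + 1468×0.00175781 V = 0.78046875 V.
V_in − V_rec = 0.00043125 V = 0.431 mV.

0.431 mV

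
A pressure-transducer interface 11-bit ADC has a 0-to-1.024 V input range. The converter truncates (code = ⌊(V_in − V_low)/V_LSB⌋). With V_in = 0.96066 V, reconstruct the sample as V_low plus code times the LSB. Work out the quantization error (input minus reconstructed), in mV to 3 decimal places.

LSB = 1.024/2^11 = 0.500 mV.
Scaled input = 1921.3200 LSBs, so code = 1921.
Code 1921 maps back to 0 + 1921×0.0005 V = 0.9605 V.
V_in − V_rec = 0.00016 V = 0.160 mV.

0.160 mV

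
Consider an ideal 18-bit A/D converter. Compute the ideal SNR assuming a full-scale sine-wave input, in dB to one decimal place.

SNR ≈ 6.02·N + 1.76 dB = 6.02·18 + 1.76 = 110.12 dB.

110.1 dB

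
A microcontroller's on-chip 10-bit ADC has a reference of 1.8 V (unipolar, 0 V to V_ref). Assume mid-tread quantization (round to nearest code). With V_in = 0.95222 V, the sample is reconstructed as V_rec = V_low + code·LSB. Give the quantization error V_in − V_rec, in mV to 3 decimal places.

LSB = 1.8/2^10 = 1.758 mV.
(V_in − V_low)/LSB = (0.95222 − 0)/0.00175781 = 541.7074 → code 542 (round).
Code 542 maps back to 0 + 542×0.00175781 V = 0.95273438 V.
V_in − V_rec = -0.000514375 V = -0.514 mV.

-0.514 mV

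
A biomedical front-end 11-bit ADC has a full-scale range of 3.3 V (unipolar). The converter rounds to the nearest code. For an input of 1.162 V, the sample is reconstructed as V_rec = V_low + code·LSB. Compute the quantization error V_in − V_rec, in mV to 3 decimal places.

0.232 mV

LSB = 3.3/2^11 = 1.611 mV.
(V_in − V_low)/LSB = (1.162 − 0)/0.00161133 = 721.1442 → code 721 (round).
Code 721 maps back to 0 + 721×0.00161133 V = 1.1617676 V.
Error = 1.162 − 1.1617676 = 0.000232422 V = 0.232 mV.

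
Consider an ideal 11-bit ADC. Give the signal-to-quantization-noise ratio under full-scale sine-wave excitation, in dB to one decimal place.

SNR ≈ 6.02·N + 1.76 dB = 6.02·11 + 1.76 = 67.98 dB.

68.0 dB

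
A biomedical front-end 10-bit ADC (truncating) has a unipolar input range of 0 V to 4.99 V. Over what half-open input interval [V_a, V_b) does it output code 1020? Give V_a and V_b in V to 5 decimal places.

[4.97051 V, 4.97538 V)

LSB = 4.99/2^10 = 4.873 mV.
V_a = V_low + 1020·LSB = 4.97051 V; V_b = V_low + 1021·LSB = 4.97538 V.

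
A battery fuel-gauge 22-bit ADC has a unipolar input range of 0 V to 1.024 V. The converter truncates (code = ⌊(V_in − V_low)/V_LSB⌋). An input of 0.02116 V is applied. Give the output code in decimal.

LSB = 1.024 V / 4194304 = 0.24 µV.
Input sits at 86671.360 steps above V_low.
Floor → code 86671.

code 86671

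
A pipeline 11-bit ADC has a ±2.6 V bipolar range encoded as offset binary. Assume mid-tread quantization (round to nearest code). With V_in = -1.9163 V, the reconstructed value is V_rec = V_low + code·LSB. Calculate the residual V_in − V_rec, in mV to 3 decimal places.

One LSB is 5.2 V / 2048 = 2.539 mV.
(-1.9163 − (−2.6))/0.00253906 = 269.2726; round gives code 269.
Reconstructed: -1.9169922 V.
V_in − V_rec = 0.000692187 V = 0.692 mV.

0.692 mV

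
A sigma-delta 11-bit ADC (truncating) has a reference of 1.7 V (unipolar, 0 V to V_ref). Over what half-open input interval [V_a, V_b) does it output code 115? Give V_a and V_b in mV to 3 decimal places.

LSB = 1.7/2^11 = 0.830 mV.
V_a = V_low + 115·LSB = 0.095459 V; V_b = V_low + 116·LSB = 0.0962891 V.

[95.459 mV, 96.289 mV)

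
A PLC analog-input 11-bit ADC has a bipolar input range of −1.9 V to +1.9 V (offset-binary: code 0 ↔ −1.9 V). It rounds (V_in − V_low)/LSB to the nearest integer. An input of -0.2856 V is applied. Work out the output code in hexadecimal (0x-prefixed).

code 0x366 (decimal 870)

Full-scale span = 3.8 V; LSB = 3.8/2^11 = 1.855 mV.
(V_in − V_low)/LSB = (-0.2856 − (−1.9)) / 0.00185547 = 870.077.
round(870.077) = 870.
In hexadecimal (0x-prefixed): 0x366.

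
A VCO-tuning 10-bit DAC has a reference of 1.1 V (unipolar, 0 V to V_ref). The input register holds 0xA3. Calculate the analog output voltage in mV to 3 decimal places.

LSB = 1.1 V / 2^10 = 1.074 mV.
Code 0xA3 = 163 decimal.
V_out = 0 + 163 × 0.00107422 V = 0.175098 V.
= 175.098 mV.

175.098 mV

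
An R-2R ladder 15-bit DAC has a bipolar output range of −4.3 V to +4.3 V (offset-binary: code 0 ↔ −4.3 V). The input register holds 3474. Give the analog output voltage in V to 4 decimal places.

LSB = 8.6 V / 2^15 = 262.45 µV.
V_out = (−4.3) + 3474 × 0.000262451 V = -3.38824 V.

-3.3882 V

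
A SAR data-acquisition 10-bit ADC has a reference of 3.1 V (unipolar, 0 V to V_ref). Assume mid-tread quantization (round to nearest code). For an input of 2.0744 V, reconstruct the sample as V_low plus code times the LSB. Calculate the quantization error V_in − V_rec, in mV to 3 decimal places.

0.670 mV

One LSB is 3.1 V / 1024 = 3.027 mV.
(V_in − V_low)/LSB = (2.0744 − 0)/0.00302734 = 685.2212 → code 685 (round).
V_rec = 0 + 685·0.00302734 = 2.0737305 V.
Difference: 0.000669531 V → 0.670 mV.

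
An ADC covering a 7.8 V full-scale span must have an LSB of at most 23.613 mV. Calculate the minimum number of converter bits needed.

9 bits

Number of steps required ≥ 7.8 V / 23.613 mV = 330.33.
Need 2^N ≥ 330.33; 2^8 = 256, 2^9 = 512.
Minimum N = 9.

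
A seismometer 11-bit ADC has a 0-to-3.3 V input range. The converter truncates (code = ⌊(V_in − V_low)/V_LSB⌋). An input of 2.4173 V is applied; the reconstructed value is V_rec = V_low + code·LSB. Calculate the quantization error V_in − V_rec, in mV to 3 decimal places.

LSB = 3.3/2^11 = 1.611 mV.
Scaled input = 1500.1910 LSBs, so code = 1500.
V_rec = 0 + 1500·0.00161133 = 2.4169922 V.
Error = 2.4173 − 2.4169922 = 0.000307812 V = 0.308 mV.

0.308 mV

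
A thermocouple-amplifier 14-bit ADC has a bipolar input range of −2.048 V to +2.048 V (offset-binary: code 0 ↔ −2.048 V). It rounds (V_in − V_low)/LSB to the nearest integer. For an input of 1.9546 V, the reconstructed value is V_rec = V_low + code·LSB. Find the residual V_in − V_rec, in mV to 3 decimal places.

LSB = 4.096/2^14 = 250.00 µV.
Scaled input = 16010.4000 LSBs, so code = 16010.
V_rec = (−2.048) + 16010·0.00025 = 1.9545 V.
Error = 1.9546 − 1.9545 = 0.0001 V = 0.100 mV.

0.100 mV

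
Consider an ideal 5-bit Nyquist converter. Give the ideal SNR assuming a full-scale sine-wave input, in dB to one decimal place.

SNR ≈ 6.02·N + 1.76 dB = 6.02·5 + 1.76 = 31.86 dB.

31.9 dB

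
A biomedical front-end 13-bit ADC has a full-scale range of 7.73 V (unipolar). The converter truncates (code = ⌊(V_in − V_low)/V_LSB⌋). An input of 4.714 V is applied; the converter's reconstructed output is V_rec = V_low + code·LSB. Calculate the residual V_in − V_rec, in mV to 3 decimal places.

0.700 mV

LSB = 7.73/2^13 = 0.944 mV.
(V_in − V_low)/LSB = (4.714 − 0)/0.000943604 = 4995.7423 → code 4995 (floor).
Code 4995 maps back to 0 + 4995×0.000943604 V = 4.7132996 V.
V_in − V_rec = 0.000700439 V = 0.700 mV.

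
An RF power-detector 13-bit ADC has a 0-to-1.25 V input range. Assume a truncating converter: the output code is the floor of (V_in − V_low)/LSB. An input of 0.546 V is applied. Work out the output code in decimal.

Full-scale span = 1.25 V; LSB = 1.25/2^13 = 152.59 µV.
(0.546 − 0) / 0.000152588 = 3578.266 LSBs.
So the output code is 3578.

code 3578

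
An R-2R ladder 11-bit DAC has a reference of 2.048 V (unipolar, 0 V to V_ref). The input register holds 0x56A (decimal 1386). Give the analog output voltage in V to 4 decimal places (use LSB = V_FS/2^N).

LSB = 2.048 V / 2^11 = 1.000 mV.
Code 0x56A = 1386 decimal.
V_out = 0 + 1386 × 0.001 V = 1.386 V.

1.3860 V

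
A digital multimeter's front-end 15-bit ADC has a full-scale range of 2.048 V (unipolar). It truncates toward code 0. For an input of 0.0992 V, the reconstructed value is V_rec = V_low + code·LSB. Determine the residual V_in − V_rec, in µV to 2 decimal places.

LSB = 2.048/2^15 = 62.50 µV.
Scaled input = 1587.2000 LSBs, so code = 1587.
Reconstructed: 0.0991875 V.
Error = 0.0992 − 0.0991875 = 1.25e-05 V = 12.50 µV.

12.50 µV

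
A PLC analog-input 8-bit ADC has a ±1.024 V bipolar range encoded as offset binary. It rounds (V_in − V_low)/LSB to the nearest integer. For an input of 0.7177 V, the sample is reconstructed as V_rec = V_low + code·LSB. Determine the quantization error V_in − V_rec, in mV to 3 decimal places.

One LSB is 2.048 V / 256 = 8.000 mV.
(V_in − V_low)/LSB = (0.7177 − (−1.024))/0.008 = 217.7125 → code 218 (round).
V_rec = (−1.024) + 218·0.008 = 0.72 V.
Error = 0.7177 − 0.72 = -0.0023 V = -2.300 mV.

-2.300 mV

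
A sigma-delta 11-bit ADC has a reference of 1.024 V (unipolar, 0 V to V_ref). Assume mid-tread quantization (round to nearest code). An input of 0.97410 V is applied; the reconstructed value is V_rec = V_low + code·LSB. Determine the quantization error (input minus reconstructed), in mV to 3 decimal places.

0.100 mV

One LSB is 1.024 V / 2048 = 0.500 mV.
Scaled input = 1948.2000 LSBs, so code = 1948.
V_rec = 0 + 1948·0.0005 = 0.974 V.
Error = 0.97410 − 0.974 = 0.0001 V = 0.100 mV.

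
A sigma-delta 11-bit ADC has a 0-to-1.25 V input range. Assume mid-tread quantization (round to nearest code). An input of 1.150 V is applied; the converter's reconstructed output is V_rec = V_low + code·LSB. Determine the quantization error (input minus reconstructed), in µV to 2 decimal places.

97.66 µV

LSB = 1.25/2^11 = 0.610 mV.
(1.150 − 0)/0.000610352 = 1884.1600; round gives code 1884.
Code 1884 maps back to 0 + 1884×0.000610352 V = 1.1499023 V.
V_in − V_rec = 9.76563e-05 V = 97.66 µV.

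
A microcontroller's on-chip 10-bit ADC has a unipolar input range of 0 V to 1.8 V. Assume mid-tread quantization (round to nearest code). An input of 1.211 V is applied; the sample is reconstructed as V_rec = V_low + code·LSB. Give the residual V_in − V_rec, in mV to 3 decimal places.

-0.133 mV

LSB = 1.8/2^10 = 1.758 mV.
(1.211 − 0)/0.00175781 = 688.9244; round gives code 689.
Code 689 maps back to 0 + 689×0.00175781 V = 1.2111328 V.
Error = 1.211 − 1.2111328 = -0.000132813 V = -0.133 mV.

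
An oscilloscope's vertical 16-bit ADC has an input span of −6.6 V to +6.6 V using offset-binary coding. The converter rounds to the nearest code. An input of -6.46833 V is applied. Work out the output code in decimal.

Full-scale span = 13.2 V; LSB = 13.2/2^16 = 201.42 µV.
(-6.46833 − (−6.6)) / 0.000201416 = 653.722 LSBs.
So the output code is 654.

code 654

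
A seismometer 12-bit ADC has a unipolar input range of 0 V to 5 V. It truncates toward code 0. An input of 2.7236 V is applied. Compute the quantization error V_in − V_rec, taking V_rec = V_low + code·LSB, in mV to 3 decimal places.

Step size: 5 V ÷ 2^12 = 1.221 mV.
(2.7236 − 0)/0.0012207 = 2231.1731; ⌊·⌋ gives code 2231.
V_rec = 0 + 2231·0.0012207 = 2.7233887 V.
Difference: 0.000211328 V → 0.211 mV.

0.211 mV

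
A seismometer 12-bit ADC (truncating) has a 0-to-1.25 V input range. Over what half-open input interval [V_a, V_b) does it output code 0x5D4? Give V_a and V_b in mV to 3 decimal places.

[455.322 mV, 455.627 mV)

LSB = 1.25/2^12 = 305.18 µV.
Code 0x5D4 = 1492 decimal.
V_a = V_low + 1492·LSB = 0.455322 V; V_b = V_low + 1493·LSB = 0.455627 V.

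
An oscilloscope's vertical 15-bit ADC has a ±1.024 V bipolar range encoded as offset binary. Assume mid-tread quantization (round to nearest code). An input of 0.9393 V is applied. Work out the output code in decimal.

code 31413

With 32768 levels over 2.048 V, one step is 62.50 µV.
Input sits at 31412.800 steps above V_low.
round(31412.800) = 31413.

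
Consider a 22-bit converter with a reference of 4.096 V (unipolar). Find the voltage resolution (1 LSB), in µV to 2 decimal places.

Full-scale span = 4.096 V.
LSB = 4.096 / 2^22 = 4.096 / 4194304 = 9.76563e-07 V = 0.98 µV.

0.98 µV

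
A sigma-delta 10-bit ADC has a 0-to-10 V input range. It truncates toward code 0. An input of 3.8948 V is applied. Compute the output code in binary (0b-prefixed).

Full-scale span = 10 V; LSB = 10/2^10 = 9.766 mV.
(3.8948 − 0) / 0.00976562 = 398.828 LSBs.
So the output code is 398.
In binary (0b-prefixed): 0b110001110.

code 0b110001110 (decimal 398)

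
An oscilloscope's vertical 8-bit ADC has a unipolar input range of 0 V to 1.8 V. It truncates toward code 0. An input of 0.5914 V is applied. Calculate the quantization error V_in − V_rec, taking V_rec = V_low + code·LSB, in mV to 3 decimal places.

Step size: 1.8 V ÷ 2^8 = 7.031 mV.
(V_in − V_low)/LSB = (0.5914 − 0)/0.00703125 = 84.1102 → code 84 (floor).
Reconstructed: 0.590625 V.
V_in − V_rec = 0.000775 V = 0.775 mV.

0.775 mV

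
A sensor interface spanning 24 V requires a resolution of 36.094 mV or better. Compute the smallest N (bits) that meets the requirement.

10 bits

Number of steps required ≥ 24 V / 36.094 mV = 664.93.
Need 2^N ≥ 664.93; 2^9 = 512, 2^10 = 1024.
Minimum N = 10.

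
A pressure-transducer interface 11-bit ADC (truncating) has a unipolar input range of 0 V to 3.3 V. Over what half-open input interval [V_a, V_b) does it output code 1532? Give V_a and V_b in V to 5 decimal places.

[2.46855 V, 2.47017 V)

LSB = 3.3/2^11 = 1.611 mV.
V_a = V_low + 1532·LSB = 2.46855 V; V_b = V_low + 1533·LSB = 2.47017 V.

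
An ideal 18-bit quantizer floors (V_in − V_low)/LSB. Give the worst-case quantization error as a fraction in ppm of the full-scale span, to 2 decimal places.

3.81 ppm

Truncating → worst-case error = 1 LSB = V_FS/2^18, so 1e+06/262144 = 3.8147 ppm of full scale.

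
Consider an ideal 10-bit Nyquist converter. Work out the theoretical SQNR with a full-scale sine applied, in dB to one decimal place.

62.0 dB

SNR ≈ 6.02·N + 1.76 dB = 6.02·10 + 1.76 = 61.96 dB.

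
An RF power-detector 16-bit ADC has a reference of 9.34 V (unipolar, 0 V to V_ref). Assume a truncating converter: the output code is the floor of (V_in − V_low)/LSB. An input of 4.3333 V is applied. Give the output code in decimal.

code 30405

LSB = 9.34 V / 65536 = 142.52 µV.
(V_in − V_low)/LSB = (4.3333 − 0) / 0.000142517 = 30405.476.
Floor → code 30405.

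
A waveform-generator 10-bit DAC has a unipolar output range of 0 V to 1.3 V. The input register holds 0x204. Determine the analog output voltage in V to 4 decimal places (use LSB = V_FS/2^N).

0.6551 V

LSB = 1.3 V / 2^10 = 1.270 mV.
Code 0x204 = 516 decimal.
V_out = 0 + 516 × 0.00126953 V = 0.655078 V.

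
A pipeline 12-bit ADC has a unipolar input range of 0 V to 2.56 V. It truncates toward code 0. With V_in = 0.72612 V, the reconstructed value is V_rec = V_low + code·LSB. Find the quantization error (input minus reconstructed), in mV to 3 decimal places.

One LSB is 2.56 V / 4096 = 0.625 mV.
(0.72612 − 0)/0.000625 = 1161.7920; ⌊·⌋ gives code 1161.
Code 1161 maps back to 0 + 1161×0.000625 V = 0.725625 V.
Difference: 0.000495 V → 0.495 mV.

0.495 mV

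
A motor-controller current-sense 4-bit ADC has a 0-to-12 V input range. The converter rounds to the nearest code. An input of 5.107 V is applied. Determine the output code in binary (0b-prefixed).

LSB = 12 V / 16 = 0.7500 V.
(V_in − V_low)/LSB = (5.107 − 0) / 0.75 = 6.809.
round(6.809) = 7.
In binary (0b-prefixed): 0b111.

code 0b111 (decimal 7)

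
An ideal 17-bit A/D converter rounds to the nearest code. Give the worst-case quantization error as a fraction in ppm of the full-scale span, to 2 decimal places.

3.81 ppm

Rounding → worst-case error = ½ LSB = V_FS/2^18, so 1e+06/262144 = 3.8147 ppm of full scale.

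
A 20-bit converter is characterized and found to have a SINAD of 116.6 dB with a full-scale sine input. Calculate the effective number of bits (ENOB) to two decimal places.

19.08 bits

ENOB = (SINAD − 1.76) / 6.02 = (116.6 − 1.76)/6.02 = 19.076.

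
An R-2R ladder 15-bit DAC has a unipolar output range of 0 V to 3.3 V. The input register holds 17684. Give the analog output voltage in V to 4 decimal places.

LSB = 3.3 V / 2^15 = 100.71 µV.
V_out = 0 + 17684 × 0.000100708 V = 1.78092 V.

1.7809 V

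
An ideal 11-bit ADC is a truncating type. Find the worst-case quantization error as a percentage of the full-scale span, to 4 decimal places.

0.0488 %

Truncating → worst-case error = 1 LSB = V_FS/2^11, so 100/2048 = 0.0488281 % of full scale.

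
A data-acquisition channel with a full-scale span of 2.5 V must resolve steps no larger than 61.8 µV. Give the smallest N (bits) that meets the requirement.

Number of steps required ≥ 2.5 V / 61.8 µV = 40453.07.
Need 2^N ≥ 40453.07; 2^15 = 32768, 2^16 = 65536.
Minimum N = 16.

16 bits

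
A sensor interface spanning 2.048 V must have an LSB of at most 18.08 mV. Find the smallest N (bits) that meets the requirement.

7 bits

Number of steps required ≥ 2.048 V / 18.08 mV = 113.27.
Need 2^N ≥ 113.27; 2^6 = 64, 2^7 = 128.
Minimum N = 7.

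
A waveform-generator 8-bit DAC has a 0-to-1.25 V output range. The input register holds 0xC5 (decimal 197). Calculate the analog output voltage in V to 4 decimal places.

0.9619 V

LSB = 1.25 V / 2^8 = 4.883 mV.
Code 0xC5 = 197 decimal.
V_out = 0 + 197 × 0.00488281 V = 0.961914 V.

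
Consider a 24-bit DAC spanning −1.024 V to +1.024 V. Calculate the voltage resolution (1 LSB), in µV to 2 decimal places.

0.12 µV

Full-scale span = 2.048 V.
LSB = 2.048 / 2^24 = 2.048 / 16777216 = 1.2207e-07 V = 0.12 µV.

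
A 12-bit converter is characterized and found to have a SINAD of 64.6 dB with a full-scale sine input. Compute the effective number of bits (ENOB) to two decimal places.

ENOB = (SINAD − 1.76) / 6.02 = (64.6 − 1.76)/6.02 = 10.439.

10.44 bits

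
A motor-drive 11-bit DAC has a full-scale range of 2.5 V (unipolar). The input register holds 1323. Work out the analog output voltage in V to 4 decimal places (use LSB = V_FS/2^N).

1.6150 V

LSB = 2.5 V / 2^11 = 1.221 mV.
V_out = 0 + 1323 × 0.0012207 V = 1.61499 V.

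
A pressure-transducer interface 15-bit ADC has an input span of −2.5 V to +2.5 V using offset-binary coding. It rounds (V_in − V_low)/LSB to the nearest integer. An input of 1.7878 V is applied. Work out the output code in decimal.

code 28101

Full-scale span = 5 V; LSB = 5/2^15 = 152.59 µV.
(1.7878 − (−2.5)) / 0.000152588 = 28100.526 LSBs.
So the output code is 28101.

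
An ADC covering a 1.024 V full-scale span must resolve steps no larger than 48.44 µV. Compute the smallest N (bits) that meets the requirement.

15 bits

Number of steps required ≥ 1.024 V / 48.44 µV = 21139.55.
Need 2^N ≥ 21139.55; 2^14 = 16384, 2^15 = 32768.
Minimum N = 15.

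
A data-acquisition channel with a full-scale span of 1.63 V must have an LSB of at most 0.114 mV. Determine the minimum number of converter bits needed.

Number of steps required ≥ 1.63 V / 0.114 mV = 14298.25.
Need 2^N ≥ 14298.25; 2^13 = 8192, 2^14 = 16384.
Minimum N = 14.

14 bits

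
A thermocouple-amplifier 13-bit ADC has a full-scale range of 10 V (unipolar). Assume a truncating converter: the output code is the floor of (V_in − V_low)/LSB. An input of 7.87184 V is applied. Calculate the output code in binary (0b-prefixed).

Full-scale span = 10 V; LSB = 10/2^13 = 1.221 mV.
(V_in − V_low)/LSB = (7.87184 − 0) / 0.0012207 = 6448.611.
⌊·⌋(6448.611) = 6448.
In binary (0b-prefixed): 0b1100100110000.

code 0b1100100110000 (decimal 6448)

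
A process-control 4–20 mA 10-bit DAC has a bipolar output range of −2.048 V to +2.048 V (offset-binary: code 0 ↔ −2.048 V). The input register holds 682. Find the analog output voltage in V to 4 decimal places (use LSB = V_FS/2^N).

LSB = 4.096 V / 2^10 = 4.000 mV.
V_out = (−2.048) + 682 × 0.004 V = 0.68 V.

0.6800 V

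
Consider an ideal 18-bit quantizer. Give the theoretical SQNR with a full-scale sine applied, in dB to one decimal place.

110.1 dB

SNR ≈ 6.02·N + 1.76 dB = 6.02·18 + 1.76 = 110.12 dB.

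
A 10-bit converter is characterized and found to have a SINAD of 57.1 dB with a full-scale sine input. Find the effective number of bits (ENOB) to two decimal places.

ENOB = (SINAD − 1.76) / 6.02 = (57.1 − 1.76)/6.02 = 9.193.

9.19 bits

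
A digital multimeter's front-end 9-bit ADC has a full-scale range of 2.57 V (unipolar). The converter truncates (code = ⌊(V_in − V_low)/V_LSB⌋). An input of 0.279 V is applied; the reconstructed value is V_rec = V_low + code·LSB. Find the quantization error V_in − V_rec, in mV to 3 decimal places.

Step size: 2.57 V ÷ 2^9 = 5.020 mV.
Scaled input = 55.5829 LSBs, so code = 55.
Code 55 maps back to 0 + 55×0.00501953 V = 0.27607422 V.
V_in − V_rec = 0.00292578 V = 2.926 mV.

2.926 mV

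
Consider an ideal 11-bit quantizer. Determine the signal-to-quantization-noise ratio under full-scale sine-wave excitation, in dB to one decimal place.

68.0 dB

SNR ≈ 6.02·N + 1.76 dB = 6.02·11 + 1.76 = 67.98 dB.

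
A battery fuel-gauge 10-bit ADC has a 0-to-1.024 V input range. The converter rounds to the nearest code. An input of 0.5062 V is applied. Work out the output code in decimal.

code 506

With 1024 levels over 1.024 V, one step is 1.000 mV.
(V_in − V_low)/LSB = (0.5062 − 0) / 0.001 = 506.200.
Round → code 506.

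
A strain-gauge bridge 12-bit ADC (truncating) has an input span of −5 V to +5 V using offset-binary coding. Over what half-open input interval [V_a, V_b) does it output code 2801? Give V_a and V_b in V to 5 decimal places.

[1.83838 V, 1.84082 V)

LSB = 10/2^12 = 2.441 mV.
V_a = V_low + 2801·LSB = 1.83838 V; V_b = V_low + 2802·LSB = 1.84082 V.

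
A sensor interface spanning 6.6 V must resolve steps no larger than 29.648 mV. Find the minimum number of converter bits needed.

Number of steps required ≥ 6.6 V / 29.648 mV = 222.61.
Need 2^N ≥ 222.61; 2^7 = 128, 2^8 = 256.
Minimum N = 8.

8 bits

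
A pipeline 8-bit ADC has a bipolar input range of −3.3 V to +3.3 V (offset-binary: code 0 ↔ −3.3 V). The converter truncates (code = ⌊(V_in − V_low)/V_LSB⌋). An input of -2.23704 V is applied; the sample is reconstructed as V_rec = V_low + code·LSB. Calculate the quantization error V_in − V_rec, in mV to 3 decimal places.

LSB = 6.6/2^8 = 25.781 mV.
Scaled input = 41.2300 LSBs, so code = 41.
Reconstructed: -2.2429688 V.
Error = -2.23704 − (−2.2429688) = 0.00592875 V = 5.929 mV.

5.929 mV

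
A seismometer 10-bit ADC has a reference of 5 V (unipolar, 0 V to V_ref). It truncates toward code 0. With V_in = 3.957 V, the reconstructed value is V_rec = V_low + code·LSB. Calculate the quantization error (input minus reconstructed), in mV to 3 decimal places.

1.922 mV

One LSB is 5 V / 1024 = 4.883 mV.
Scaled input = 810.3936 LSBs, so code = 810.
Reconstructed: 3.9550781 V.
V_in − V_rec = 0.00192187 V = 1.922 mV.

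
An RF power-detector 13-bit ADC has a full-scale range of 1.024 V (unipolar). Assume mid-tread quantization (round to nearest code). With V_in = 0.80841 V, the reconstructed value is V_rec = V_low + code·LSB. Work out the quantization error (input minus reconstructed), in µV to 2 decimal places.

35.00 µV

LSB = 1.024/2^13 = 125.00 µV.
(0.80841 − 0)/0.000125 = 6467.2800; round gives code 6467.
Reconstructed: 0.808375 V.
Error = 0.80841 − 0.808375 = 3.5e-05 V = 35.00 µV.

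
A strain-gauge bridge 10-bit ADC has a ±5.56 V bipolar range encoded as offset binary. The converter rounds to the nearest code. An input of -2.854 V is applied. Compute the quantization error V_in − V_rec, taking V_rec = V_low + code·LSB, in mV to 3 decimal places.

2.016 mV

One LSB is 11.12 V / 1024 = 10.859 mV.
Scaled input = 249.1856 LSBs, so code = 249.
Code 249 maps back to (−5.56) + 249×0.0108594 V = -2.8560156 V.
Difference: 0.00201563 V → 2.016 mV.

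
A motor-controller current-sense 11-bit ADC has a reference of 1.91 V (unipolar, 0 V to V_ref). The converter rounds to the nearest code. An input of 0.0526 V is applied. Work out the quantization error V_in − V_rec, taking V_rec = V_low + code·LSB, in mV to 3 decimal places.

One LSB is 1.91 V / 2048 = 0.933 mV.
Scaled input = 56.4004 LSBs, so code = 56.
Reconstructed: 0.052226562 V.
Error = 0.0526 − 0.052226562 = 0.000373438 V = 0.373 mV.

0.373 mV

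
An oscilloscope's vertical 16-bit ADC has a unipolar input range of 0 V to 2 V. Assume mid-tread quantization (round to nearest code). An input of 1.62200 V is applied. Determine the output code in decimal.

LSB = 2 V / 65536 = 30.52 µV.
Input sits at 53149.696 steps above V_low.
Round → code 53150.

code 53150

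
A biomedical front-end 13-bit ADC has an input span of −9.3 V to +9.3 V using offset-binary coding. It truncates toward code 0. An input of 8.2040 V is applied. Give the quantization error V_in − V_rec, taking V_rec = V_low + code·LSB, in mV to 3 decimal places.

0.655 mV

Step size: 18.6 V ÷ 2^13 = 2.271 mV.
(8.2040 − (−9.3))/0.00227051 = 7709.2886; ⌊·⌋ gives code 7709.
Code 7709 maps back to (−9.3) + 7709×0.00227051 V = 8.2033447 V.
Difference: 0.000655273 V → 0.655 mV.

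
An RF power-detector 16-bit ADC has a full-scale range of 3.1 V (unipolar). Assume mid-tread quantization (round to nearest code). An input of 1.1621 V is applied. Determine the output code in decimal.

LSB = 3.1 V / 65536 = 47.30 µV.
Input sits at 24567.544 steps above V_low.
round(24567.544) = 24568.

code 24568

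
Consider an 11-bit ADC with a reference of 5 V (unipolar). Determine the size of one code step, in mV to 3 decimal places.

2.441 mV

Full-scale span = 5 V.
LSB = 5 / 2^11 = 5 / 2048 = 0.00244141 V = 2.441 mV.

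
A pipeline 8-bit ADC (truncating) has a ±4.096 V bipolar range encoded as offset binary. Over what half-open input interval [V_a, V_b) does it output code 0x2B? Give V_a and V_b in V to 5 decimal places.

LSB = 8.192/2^8 = 32.000 mV.
Code 0x2B = 43 decimal.
V_a = V_low + 43·LSB = -2.72 V; V_b = V_low + 44·LSB = -2.688 V.

[-2.72000 V, -2.68800 V)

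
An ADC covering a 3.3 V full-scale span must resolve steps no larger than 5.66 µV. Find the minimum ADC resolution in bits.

Number of steps required ≥ 3.3 V / 5.66 µV = 583038.87.
Need 2^N ≥ 583038.87; 2^19 = 524288, 2^20 = 1048576.
Minimum N = 20.

20 bits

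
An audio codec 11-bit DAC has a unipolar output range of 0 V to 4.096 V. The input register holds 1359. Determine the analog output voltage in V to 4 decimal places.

LSB = 4.096 V / 2^11 = 2.000 mV.
V_out = 0 + 1359 × 0.002 V = 2.718 V.

2.7180 V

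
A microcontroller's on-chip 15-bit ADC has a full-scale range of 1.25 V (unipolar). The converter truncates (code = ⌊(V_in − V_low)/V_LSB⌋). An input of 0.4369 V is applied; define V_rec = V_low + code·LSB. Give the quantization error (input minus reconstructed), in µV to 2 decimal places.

2.72 µV

LSB = 1.25/2^15 = 38.15 µV.
(0.4369 − 0)/3.8147e-05 = 11453.0714; ⌊·⌋ gives code 11453.
Reconstructed: 0.43689728 V.
Error = 0.4369 − 0.43689728 = 2.72217e-06 V = 2.72 µV.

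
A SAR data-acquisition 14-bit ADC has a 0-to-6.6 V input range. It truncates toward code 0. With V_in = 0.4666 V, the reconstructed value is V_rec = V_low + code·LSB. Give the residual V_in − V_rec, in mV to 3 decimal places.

0.121 mV

LSB = 6.6/2^14 = 402.83 µV.
Scaled input = 1158.2992 LSBs, so code = 1158.
V_rec = 0 + 1158·0.000402832 = 0.46647949 V.
V_in − V_rec = 0.000120508 V = 0.121 mV.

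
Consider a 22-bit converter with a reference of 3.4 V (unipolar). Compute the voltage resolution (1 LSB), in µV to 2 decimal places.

0.81 µV

Full-scale span = 3.4 V.
LSB = 3.4 / 2^22 = 3.4 / 4194304 = 8.10623e-07 V = 0.81 µV.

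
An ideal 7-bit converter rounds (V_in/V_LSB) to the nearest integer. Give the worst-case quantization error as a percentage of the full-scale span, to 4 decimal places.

Rounding → worst-case error = ½ LSB = V_FS/2^8, so 100/256 = 0.390625 % of full scale.

0.3906 %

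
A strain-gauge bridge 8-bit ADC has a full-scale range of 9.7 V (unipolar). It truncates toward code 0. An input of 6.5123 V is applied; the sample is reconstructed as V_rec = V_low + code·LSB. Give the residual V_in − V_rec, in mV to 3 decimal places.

LSB = 9.7/2^8 = 37.891 mV.
Scaled input = 171.8710 LSBs, so code = 171.
V_rec = 0 + 171·0.0378906 = 6.4792969 V.
Error = 6.5123 − 6.4792969 = 0.0330031 V = 33.003 mV.

33.003 mV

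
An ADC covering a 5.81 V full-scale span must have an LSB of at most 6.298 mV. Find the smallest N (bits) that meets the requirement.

Number of steps required ≥ 5.81 V / 6.298 mV = 922.52.
Need 2^N ≥ 922.52; 2^9 = 512, 2^10 = 1024.
Minimum N = 10.

10 bits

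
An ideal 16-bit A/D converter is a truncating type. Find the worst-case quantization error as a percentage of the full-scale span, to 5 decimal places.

0.00153 %

Truncating → worst-case error = 1 LSB = V_FS/2^16, so 100/65536 = 0.00152588 % of full scale.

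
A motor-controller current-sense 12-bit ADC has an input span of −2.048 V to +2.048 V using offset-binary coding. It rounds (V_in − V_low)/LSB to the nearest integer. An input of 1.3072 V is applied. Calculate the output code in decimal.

With 4096 levels over 4.096 V, one step is 1.000 mV.
(1.3072 − (−2.048)) / 0.001 = 3355.200 LSBs.
round(3355.200) = 3355.

code 3355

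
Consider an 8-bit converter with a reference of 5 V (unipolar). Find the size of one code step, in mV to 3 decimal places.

19.531 mV

Full-scale span = 5 V.
LSB = 5 / 2^8 = 5 / 256 = 0.0195312 V = 19.531 mV.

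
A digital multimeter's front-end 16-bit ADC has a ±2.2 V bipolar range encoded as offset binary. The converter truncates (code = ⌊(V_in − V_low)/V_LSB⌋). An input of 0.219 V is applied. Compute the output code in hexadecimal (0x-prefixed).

code 0x8CBD (decimal 36029)

With 65536 levels over 4.4 V, one step is 67.14 µV.
(V_in − V_low)/LSB = (0.219 − (−2.2)) / 6.71387e-05 = 36029.905.
⌊·⌋(36029.905) = 36029.
In hexadecimal (0x-prefixed): 0x8CBD.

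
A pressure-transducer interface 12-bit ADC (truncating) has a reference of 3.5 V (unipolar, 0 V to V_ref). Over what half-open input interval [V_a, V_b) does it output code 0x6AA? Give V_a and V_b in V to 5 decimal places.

LSB = 3.5/2^12 = 0.854 mV.
Code 0x6AA = 1706 decimal.
V_a = V_low + 1706·LSB = 1.45776 V; V_b = V_low + 1707·LSB = 1.45862 V.

[1.45776 V, 1.45862 V)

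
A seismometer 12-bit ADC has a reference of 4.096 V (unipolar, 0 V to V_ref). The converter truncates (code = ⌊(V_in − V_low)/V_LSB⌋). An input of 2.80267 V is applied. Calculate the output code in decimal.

code 2802

LSB = 4.096 V / 4096 = 1.000 mV.
Input sits at 2802.670 steps above V_low.
Floor → code 2802.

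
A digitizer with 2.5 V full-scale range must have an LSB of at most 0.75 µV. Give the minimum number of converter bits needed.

Number of steps required ≥ 2.5 V / 0.75 µV = 3333333.33.
Need 2^N ≥ 3333333.33; 2^21 = 2097152, 2^22 = 4194304.
Minimum N = 22.

22 bits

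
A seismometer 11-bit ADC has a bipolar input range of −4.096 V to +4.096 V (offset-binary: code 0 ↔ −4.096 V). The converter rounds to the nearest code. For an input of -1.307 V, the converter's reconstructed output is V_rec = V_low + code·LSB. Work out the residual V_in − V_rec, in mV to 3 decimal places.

Step size: 8.192 V ÷ 2^11 = 4.000 mV.
Scaled input = 697.2500 LSBs, so code = 697.
V_rec = (−4.096) + 697·0.004 = -1.308 V.
Difference: 0.001 V → 1.000 mV.

1.000 mV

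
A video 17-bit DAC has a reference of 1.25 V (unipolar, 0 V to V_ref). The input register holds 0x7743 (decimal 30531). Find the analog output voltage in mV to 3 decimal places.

LSB = 1.25 V / 2^17 = 9.54 µV.
Code 0x7743 = 30531 decimal.
V_out = 0 + 30531 × 9.53674e-06 V = 0.291166 V.
= 291.166 mV.

291.166 mV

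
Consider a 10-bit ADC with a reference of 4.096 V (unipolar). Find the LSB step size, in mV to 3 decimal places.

4.000 mV

Full-scale span = 4.096 V.
LSB = 4.096 / 2^10 = 4.096 / 1024 = 0.004 V = 4.000 mV.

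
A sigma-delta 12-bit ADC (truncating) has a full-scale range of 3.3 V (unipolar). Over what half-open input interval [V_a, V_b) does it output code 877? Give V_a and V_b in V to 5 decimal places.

LSB = 3.3/2^12 = 0.806 mV.
V_a = V_low + 877·LSB = 0.706567 V; V_b = V_low + 878·LSB = 0.707373 V.

[0.70657 V, 0.70737 V)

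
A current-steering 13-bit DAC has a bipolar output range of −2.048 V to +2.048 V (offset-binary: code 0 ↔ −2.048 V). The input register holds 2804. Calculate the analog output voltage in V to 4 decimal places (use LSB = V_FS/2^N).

LSB = 4.096 V / 2^13 = 0.500 mV.
V_out = (−2.048) + 2804 × 0.0005 V = -0.646 V.

-0.6460 V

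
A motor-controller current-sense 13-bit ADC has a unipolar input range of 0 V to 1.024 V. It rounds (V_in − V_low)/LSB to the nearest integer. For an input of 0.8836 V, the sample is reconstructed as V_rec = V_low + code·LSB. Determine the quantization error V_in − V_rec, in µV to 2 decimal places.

-25.00 µV

One LSB is 1.024 V / 8192 = 125.00 µV.
(V_in − V_low)/LSB = (0.8836 − 0)/0.000125 = 7068.8000 → code 7069 (round).
Code 7069 maps back to 0 + 7069×0.000125 V = 0.883625 V.
V_in − V_rec = -2.5e-05 V = -25.00 µV.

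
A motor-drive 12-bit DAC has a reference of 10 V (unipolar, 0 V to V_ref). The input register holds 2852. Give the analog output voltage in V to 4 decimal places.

LSB = 10 V / 2^12 = 2.441 mV.
V_out = 0 + 2852 × 0.00244141 V = 6.96289 V.

6.9629 V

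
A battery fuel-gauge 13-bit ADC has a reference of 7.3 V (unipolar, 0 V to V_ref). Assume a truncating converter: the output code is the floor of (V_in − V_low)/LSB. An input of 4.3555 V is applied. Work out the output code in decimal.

With 8192 levels over 7.3 V, one step is 0.891 mV.
(V_in − V_low)/LSB = (4.3555 − 0) / 0.000891113 = 4887.706.
Floor → code 4887.

code 4887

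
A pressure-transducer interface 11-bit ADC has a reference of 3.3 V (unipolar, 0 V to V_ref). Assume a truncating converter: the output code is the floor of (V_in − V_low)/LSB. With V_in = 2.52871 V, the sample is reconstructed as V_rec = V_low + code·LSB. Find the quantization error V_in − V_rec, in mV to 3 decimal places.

0.536 mV

Step size: 3.3 V ÷ 2^11 = 1.611 mV.
(2.52871 − 0)/0.00161133 = 1569.3328; ⌊·⌋ gives code 1569.
Code 1569 maps back to 0 + 1569×0.00161133 V = 2.5281738 V.
Error = 2.52871 − 2.5281738 = 0.000536172 V = 0.536 mV.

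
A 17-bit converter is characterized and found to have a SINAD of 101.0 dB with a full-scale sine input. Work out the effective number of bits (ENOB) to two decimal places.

ENOB = (SINAD − 1.76) / 6.02 = (101.0 − 1.76)/6.02 = 16.485.

16.49 bits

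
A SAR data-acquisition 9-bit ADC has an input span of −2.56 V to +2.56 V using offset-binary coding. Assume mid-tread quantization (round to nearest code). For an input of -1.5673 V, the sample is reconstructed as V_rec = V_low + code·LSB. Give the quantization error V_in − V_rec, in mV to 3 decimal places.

LSB = 5.12/2^9 = 10.000 mV.
(-1.5673 − (−2.56))/0.01 = 99.2700; round gives code 99.
Reconstructed: -1.57 V.
V_in − V_rec = 0.0027 V = 2.700 mV.

2.700 mV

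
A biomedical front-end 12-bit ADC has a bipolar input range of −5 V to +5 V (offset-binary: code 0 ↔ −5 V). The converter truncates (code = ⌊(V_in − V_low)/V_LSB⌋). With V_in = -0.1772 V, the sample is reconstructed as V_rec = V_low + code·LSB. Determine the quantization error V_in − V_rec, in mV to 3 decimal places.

LSB = 10/2^12 = 2.441 mV.
(-0.1772 − (−5))/0.00244141 = 1975.4189; ⌊·⌋ gives code 1975.
Reconstructed: -0.17822266 V.
V_in − V_rec = 0.00102266 V = 1.023 mV.

1.023 mV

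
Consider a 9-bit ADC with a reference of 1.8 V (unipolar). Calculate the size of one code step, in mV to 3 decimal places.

Full-scale span = 1.8 V.
LSB = 1.8 / 2^9 = 1.8 / 512 = 0.00351563 V = 3.516 mV.

3.516 mV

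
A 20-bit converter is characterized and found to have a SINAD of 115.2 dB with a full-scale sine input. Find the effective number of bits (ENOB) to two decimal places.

18.84 bits

ENOB = (SINAD − 1.76) / 6.02 = (115.2 − 1.76)/6.02 = 18.844.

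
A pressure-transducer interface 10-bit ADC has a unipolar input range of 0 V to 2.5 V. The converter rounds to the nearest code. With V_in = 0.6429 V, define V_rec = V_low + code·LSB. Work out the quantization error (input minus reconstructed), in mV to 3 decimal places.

LSB = 2.5/2^10 = 2.441 mV.
(0.6429 − 0)/0.00244141 = 263.3318; round gives code 263.
V_rec = 0 + 263·0.00244141 = 0.64208984 V.
Error = 0.6429 − 0.64208984 = 0.000810156 V = 0.810 mV.

0.810 mV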